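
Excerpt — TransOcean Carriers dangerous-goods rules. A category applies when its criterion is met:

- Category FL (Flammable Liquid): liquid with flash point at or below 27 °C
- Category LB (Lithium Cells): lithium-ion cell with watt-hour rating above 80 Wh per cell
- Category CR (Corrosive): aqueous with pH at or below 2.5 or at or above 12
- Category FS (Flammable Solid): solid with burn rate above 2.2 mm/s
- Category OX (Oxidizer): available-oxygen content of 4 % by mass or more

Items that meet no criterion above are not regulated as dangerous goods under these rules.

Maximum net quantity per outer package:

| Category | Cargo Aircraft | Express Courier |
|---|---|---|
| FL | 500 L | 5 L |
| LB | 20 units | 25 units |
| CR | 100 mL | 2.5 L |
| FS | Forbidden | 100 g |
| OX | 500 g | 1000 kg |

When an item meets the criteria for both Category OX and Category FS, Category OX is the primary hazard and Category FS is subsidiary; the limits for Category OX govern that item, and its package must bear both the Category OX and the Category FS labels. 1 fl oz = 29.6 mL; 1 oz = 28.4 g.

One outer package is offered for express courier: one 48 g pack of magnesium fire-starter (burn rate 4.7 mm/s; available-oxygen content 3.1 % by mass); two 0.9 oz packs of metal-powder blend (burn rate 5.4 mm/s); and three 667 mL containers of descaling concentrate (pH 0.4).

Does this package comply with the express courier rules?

Yes

The magnesium fire-starter has burn rate 4.7 mm/s, which is > 2.2 mm/s, so it is Category FS (Flammable Solid).
Burn rate 5.4 mm/s meets the Category FS criterion (Flammable Solid), so the metal-powder blend is Category FS.
pH 0.4 meets the Category CR criterion (Corrosive), so the descaling concentrate is Category CR.
Total Category FS: 48 g + (two 0.9 oz packs = 51.12 g) = 99.12 g.
99.12 g ≤ 100 g (express courier limit, Category FS) — within limit.
Category CR quantity: three 667 mL containers = 2.001 L.
2.001 L is within the express courier limit of 2.5 L for Category CR.
Every hazard category is within its express courier limit and no segregation rule is violated.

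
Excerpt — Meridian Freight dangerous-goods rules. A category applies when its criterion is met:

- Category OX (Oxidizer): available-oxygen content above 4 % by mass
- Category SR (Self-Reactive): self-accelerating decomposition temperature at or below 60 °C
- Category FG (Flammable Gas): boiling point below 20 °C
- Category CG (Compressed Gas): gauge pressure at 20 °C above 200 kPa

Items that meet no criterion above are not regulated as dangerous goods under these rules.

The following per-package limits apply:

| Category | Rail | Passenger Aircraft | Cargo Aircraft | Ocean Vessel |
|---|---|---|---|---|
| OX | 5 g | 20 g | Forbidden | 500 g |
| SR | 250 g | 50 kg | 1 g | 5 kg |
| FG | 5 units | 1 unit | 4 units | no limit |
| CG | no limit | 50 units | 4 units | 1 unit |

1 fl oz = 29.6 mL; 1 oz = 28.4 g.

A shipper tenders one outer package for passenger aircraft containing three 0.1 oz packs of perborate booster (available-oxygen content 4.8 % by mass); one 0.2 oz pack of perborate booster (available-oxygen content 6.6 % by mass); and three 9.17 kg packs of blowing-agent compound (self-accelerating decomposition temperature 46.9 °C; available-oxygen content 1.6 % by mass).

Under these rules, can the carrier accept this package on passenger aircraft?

Perborate booster: available-oxygen content 4.8 % by mass > 4 % by mass → Category OX (Oxidizer).
With available-oxygen content 6.6 % by mass (> 4 % by mass), the perborate booster falls in Category OX.
Blowing-agent compound: self-accelerating decomposition temperature 46.9 °C ≤ 60 °C → Category SR (Self-Reactive).
Category OX net quantity: (three 0.1 oz packs = 8.52 g) + (one 0.2 oz pack = 5.68 g) = 14.2 g.
14.2 g ≤ 20 g (passenger aircraft limit, Category OX) — within limit.
Category SR quantity: three 9.17 kg packs = 27.51 kg.
27.51 kg is within the passenger aircraft limit of 50 kg for Category SR.
Every hazard category is within its passenger aircraft limit and no segregation rule is violated.

Yes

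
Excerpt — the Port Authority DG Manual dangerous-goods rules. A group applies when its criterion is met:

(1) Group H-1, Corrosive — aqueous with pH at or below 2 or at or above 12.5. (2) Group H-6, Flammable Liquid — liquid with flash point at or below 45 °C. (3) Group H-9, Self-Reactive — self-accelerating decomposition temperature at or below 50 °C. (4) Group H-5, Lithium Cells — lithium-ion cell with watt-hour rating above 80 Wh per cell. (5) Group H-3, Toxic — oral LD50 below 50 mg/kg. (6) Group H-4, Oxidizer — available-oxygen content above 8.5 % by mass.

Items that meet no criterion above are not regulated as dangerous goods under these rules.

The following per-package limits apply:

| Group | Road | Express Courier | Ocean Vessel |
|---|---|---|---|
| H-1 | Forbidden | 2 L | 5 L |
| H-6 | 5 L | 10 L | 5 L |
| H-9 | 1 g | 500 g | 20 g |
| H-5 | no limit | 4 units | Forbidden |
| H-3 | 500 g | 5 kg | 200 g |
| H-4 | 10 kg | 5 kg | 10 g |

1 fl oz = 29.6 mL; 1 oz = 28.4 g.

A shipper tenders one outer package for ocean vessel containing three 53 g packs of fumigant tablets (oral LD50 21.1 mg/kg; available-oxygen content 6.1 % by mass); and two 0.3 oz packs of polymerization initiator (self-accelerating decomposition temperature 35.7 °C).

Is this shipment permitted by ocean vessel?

Yes

Oral LD50 21.1 mg/kg meets the Group H-3 criterion (Toxic), so the fumigant tablets are Group H-3.
Self-accelerating decomposition temperature 35.7 °C meets the Group H-9 criterion (Self-Reactive), so the polymerization initiator is Group H-9.
Group H-3 quantity: three 53 g packs = 159 g.
That is within the Group H-3 ocean vessel limit of 200 g.
Group H-9 quantity: two 0.3 oz packs = 17.04 g.
That is within the Group H-9 ocean vessel limit of 20 g.
Every hazard group is within its ocean vessel limit and no segregation rule is violated.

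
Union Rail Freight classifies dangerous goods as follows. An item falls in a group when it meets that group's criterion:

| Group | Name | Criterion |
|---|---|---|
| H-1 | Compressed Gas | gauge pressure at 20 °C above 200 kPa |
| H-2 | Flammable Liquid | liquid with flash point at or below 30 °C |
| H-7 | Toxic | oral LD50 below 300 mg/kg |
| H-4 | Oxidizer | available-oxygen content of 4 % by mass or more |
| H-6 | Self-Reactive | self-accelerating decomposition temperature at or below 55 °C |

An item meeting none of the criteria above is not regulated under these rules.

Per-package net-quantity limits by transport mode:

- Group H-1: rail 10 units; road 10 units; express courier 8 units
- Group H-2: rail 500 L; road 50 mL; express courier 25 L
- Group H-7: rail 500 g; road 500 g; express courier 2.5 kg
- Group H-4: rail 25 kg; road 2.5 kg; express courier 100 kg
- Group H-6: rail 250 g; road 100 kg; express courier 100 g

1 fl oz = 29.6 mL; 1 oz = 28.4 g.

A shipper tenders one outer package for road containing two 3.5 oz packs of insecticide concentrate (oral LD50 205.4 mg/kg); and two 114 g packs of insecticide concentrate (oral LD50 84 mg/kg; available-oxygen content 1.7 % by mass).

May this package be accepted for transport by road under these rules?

The insecticide concentrate has oral LD50 205.4 mg/kg, which is < 300 mg/kg, so it is Group H-7 (Toxic).
Oral LD50 84 mg/kg meets the Group H-7 criterion (Toxic), so the insecticide concentrate is Group H-7.
Total Group H-7: (two 3.5 oz packs = 198.8 g) + (two 114 g packs = 228 g) = 426.8 g.
426.8 g ≤ 500 g (road limit, Group H-7) — within limit.

Yes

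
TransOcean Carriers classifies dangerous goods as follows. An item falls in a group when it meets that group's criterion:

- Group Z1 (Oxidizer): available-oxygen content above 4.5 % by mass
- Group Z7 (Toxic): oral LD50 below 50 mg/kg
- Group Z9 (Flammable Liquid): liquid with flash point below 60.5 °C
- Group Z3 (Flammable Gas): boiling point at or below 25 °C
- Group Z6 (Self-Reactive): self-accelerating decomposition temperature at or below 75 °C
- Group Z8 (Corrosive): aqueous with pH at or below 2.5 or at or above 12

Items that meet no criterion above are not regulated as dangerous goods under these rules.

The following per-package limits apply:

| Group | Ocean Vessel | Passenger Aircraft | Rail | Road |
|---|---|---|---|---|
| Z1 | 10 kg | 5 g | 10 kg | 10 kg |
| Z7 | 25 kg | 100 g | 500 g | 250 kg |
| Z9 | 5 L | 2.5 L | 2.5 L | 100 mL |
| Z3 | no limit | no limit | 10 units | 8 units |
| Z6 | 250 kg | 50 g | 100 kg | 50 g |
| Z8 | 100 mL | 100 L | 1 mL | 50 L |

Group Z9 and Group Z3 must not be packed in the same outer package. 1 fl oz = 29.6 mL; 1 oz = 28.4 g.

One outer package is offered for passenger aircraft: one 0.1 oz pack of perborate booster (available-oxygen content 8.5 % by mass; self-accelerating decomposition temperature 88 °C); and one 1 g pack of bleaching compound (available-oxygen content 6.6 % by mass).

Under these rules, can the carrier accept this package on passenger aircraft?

Yes

With available-oxygen content 8.5 % by mass (> 4.5 % by mass), the perborate booster falls in Group Z1.
With available-oxygen content 6.6 % by mass (> 4.5 % by mass), the bleaching compound falls in Group Z1.
Total Group Z1: (one 0.1 oz pack = 2.84 g) + 1 g = 3.84 g.
That is within the Group Z1 passenger aircraft limit of 5 g.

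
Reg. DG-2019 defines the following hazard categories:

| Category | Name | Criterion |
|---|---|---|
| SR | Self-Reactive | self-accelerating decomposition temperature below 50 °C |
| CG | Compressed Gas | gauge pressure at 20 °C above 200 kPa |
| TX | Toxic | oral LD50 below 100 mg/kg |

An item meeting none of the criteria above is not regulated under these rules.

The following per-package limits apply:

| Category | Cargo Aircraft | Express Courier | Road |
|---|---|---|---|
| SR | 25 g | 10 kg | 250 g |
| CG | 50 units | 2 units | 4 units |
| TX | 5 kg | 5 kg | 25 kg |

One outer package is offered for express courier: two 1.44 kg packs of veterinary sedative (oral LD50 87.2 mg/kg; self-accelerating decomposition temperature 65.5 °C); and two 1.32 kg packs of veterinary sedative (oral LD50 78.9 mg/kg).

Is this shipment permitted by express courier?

The veterinary sedative has oral LD50 87.2 mg/kg, which is < 100 mg/kg, so it is Category TX (Toxic).
Veterinary sedative: oral LD50 78.9 mg/kg < 100 mg/kg → Category TX (Toxic).
Category TX net quantity: (two 1.44 kg packs = 2.88 kg) + (two 1.32 kg packs = 2.64 kg) = 5.52 kg.
That exceeds the Category TX express courier limit of 5 kg.

No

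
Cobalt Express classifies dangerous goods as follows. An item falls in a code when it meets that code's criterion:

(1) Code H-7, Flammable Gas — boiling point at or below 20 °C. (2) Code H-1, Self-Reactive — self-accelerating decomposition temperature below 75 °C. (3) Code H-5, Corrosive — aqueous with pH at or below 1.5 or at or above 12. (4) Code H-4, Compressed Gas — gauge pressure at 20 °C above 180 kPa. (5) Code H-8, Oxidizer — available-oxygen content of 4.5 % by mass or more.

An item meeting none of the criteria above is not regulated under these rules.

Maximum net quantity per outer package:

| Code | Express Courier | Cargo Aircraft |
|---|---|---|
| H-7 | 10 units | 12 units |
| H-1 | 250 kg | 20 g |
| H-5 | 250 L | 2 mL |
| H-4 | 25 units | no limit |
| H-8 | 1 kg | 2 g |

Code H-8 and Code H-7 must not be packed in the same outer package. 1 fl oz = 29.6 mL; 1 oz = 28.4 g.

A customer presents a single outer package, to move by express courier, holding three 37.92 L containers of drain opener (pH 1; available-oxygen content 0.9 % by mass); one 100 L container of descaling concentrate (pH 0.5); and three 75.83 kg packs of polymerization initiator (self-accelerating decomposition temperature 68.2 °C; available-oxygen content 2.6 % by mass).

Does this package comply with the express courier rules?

Yes

The drain opener has pH 1, which is ≤ 1.5, so it is Code H-5 (Corrosive).
The descaling concentrate has pH 0.5, which is ≤ 1.5, so it is Code H-5 (Corrosive).
The polymerization initiator has self-accelerating decomposition temperature 68.2 °C, which is < 75 °C, so it is Code H-1 (Self-Reactive).
Code H-1 quantity: three 75.83 kg packs = 227.49 kg.
227.49 kg ≤ 250 kg (express courier limit, Code H-1) — within limit.
Total Code H-5: (three 37.92 L containers = 113.76 L) + 100 L = 213.76 L.
213.76 L is within the express courier limit of 250 L for Code H-5.
The segregation rule (Code H-8 with Code H-7) does not apply to Code H-1 with Code H-5.
Every hazard code is within its express courier limit and no segregation rule is violated.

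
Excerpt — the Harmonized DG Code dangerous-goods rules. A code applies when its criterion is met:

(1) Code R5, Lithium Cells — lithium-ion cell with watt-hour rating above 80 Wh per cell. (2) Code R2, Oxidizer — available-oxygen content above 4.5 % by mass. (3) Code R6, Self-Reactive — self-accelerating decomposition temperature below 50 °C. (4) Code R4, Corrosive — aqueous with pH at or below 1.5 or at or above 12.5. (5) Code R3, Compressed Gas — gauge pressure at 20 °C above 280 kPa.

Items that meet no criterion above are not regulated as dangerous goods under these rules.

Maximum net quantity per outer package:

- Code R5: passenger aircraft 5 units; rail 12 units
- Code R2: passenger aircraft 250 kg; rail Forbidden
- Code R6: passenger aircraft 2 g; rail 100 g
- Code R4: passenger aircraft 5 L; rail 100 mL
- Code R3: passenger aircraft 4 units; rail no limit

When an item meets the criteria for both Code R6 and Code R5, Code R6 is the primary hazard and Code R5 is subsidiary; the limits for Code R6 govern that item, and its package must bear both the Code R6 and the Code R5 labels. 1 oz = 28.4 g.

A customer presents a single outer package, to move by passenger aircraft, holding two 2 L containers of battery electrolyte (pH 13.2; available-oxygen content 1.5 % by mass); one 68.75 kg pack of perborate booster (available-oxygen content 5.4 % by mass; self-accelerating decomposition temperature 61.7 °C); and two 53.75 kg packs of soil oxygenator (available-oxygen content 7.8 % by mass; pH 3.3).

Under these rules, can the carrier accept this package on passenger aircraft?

Yes

With pH 13.2 (≥ 12.5), the battery electrolyte falls in Code R4.
The perborate booster has available-oxygen content 5.4 % by mass, which is > 4.5 % by mass, so it is Code R2 (Oxidizer).
With available-oxygen content 7.8 % by mass (> 4.5 % by mass), the soil oxygenator falls in Code R2.
Code R2 net quantity: 68.75 kg + (two 53.75 kg packs = 107.5 kg) = 176.25 kg.
That is within the Code R2 passenger aircraft limit of 250 kg.
Code R4 quantity: two 2 L containers = 4 L.
4 L ≤ 5 L (passenger aircraft limit, Code R4) — within limit.
Every hazard code is within its passenger aircraft limit and no segregation rule is violated.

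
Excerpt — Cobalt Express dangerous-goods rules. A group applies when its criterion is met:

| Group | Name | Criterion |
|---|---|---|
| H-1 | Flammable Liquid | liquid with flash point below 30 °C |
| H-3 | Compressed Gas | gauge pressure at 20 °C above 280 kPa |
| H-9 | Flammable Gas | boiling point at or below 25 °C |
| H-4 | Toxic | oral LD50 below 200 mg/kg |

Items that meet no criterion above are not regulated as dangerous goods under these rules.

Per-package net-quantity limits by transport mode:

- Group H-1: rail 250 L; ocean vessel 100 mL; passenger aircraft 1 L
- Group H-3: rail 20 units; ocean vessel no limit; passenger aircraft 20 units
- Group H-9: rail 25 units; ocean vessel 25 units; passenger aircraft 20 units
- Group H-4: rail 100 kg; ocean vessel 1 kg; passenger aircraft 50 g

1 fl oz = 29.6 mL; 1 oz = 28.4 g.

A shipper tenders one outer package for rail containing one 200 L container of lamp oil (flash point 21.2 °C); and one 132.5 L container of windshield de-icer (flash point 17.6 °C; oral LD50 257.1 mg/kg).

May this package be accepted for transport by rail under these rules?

No

With flash point 21.2 °C (< 30 °C), the lamp oil falls in Group H-1.
Flash point 17.6 °C meets the Group H-1 criterion (Flammable Liquid), so the windshield de-icer is Group H-1.
Group H-1 net quantity: 200 L + 132.5 L = 332.5 L.
That exceeds the Group H-1 rail limit of 250 L.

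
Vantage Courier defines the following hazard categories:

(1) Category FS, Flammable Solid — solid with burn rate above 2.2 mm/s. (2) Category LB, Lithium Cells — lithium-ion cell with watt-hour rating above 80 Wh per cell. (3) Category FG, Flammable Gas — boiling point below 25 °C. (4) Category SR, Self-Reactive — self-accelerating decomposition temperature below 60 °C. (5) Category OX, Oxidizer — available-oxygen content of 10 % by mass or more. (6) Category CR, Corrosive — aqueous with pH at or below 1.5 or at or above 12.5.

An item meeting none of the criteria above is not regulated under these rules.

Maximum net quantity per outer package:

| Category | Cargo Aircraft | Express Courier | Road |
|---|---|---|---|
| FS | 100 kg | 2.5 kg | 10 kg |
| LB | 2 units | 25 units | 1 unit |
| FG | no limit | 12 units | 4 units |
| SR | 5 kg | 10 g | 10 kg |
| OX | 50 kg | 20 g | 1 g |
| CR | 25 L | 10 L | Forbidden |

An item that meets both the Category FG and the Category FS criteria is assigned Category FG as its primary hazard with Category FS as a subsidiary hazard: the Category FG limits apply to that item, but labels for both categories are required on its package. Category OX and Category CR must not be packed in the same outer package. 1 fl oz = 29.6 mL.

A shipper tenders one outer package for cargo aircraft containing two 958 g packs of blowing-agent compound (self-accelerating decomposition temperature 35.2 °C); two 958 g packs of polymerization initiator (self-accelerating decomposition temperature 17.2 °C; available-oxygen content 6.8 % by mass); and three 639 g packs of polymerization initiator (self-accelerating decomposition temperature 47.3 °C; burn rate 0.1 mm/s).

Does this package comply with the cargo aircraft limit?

The blowing-agent compound has self-accelerating decomposition temperature 35.2 °C, which is < 60 °C, so it is Category SR (Self-Reactive).
The polymerization initiator has self-accelerating decomposition temperature 17.2 °C, which is < 60 °C, so it is Category SR (Self-Reactive).
Self-accelerating decomposition temperature 47.3 °C meets the Category SR criterion (Self-Reactive), so the polymerization initiator is Category SR.
Total Category SR: (two 958 g packs = 1.916 kg) + (two 958 g packs = 1.916 kg) + (three 639 g packs = 1.917 kg) = 5.749 kg.
5.749 kg exceeds the cargo aircraft limit of 5 kg for Category SR.

No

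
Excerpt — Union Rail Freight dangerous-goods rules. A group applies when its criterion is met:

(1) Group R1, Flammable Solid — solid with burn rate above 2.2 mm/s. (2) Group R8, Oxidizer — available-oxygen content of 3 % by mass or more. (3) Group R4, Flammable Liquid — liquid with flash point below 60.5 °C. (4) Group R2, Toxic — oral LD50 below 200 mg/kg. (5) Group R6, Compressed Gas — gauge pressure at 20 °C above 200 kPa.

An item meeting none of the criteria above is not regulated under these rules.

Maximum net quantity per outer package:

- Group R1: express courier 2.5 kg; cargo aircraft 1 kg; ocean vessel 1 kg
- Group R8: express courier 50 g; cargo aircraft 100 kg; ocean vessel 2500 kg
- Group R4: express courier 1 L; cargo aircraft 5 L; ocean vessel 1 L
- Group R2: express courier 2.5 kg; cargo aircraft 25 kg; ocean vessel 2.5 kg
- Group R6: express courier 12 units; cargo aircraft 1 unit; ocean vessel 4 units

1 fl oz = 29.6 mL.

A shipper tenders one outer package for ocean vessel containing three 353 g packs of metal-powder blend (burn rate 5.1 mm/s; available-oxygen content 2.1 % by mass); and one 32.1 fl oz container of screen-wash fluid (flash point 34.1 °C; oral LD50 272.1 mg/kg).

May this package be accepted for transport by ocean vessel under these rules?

No

With burn rate 5.1 mm/s (> 2.2 mm/s), the metal-powder blend falls in Group R1.
The screen-wash fluid has flash point 34.1 °C, which is < 60.5 °C, so it is Group R4 (Flammable Liquid).
Group R4 quantity: one 32.1 fl oz container = 950.16 mL.
That is within the Group R4 ocean vessel limit of 1 L.
Group R1 quantity: three 353 g packs = 1.059 kg.
1.059 kg > 1 kg (ocean vessel limit, Group R1) — over the limit.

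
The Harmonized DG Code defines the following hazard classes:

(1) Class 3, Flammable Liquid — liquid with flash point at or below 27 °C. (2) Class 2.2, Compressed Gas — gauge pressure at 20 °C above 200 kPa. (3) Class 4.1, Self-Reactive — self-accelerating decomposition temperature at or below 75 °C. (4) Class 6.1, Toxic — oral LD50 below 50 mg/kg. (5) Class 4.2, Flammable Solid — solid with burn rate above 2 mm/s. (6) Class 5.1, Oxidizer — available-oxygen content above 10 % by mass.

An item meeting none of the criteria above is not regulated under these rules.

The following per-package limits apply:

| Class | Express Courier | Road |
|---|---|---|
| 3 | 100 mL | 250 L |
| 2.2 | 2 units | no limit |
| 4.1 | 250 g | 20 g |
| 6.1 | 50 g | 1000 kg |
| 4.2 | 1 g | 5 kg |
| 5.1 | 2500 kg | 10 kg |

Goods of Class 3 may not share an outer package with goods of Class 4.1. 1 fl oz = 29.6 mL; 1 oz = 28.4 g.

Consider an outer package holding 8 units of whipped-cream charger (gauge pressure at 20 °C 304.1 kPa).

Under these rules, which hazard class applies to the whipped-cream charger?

Gauge pressure at 20 °C 304.1 kPa meets the Class 2.2 criterion (Compressed Gas), so the whipped-cream charger is Class 2.2.

Class 2.2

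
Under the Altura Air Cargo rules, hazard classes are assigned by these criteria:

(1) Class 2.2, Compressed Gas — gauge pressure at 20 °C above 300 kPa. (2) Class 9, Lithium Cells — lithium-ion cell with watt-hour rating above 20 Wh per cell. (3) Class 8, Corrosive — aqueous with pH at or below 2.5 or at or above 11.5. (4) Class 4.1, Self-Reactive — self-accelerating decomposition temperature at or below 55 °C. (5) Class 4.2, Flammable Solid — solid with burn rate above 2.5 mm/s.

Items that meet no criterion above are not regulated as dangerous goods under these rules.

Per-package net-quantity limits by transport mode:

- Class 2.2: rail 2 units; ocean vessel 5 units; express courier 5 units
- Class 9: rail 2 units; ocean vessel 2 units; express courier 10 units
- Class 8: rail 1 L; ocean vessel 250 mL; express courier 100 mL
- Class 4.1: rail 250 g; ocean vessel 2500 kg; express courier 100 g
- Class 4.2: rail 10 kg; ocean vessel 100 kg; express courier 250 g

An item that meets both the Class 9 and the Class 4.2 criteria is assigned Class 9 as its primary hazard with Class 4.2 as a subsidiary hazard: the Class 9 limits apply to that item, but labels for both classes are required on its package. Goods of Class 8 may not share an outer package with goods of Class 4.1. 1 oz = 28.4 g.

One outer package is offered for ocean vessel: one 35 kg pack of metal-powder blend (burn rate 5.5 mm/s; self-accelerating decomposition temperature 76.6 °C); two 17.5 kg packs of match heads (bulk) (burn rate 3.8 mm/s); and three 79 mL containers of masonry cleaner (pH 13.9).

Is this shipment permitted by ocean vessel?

Metal-powder blend: burn rate 5.5 mm/s > 2.5 mm/s → Class 4.2 (Flammable Solid).
The match heads (bulk) have burn rate 3.8 mm/s, which is > 2.5 mm/s, so they are Class 4.2 (Flammable Solid).
The masonry cleaner has pH 13.9, which is ≥ 11.5, so it is Class 8 (Corrosive).
Class 8 quantity: three 79 mL containers = 237 mL.
237 mL is within the ocean vessel limit of 250 mL for Class 8.
Total Class 4.2: 35 kg + (two 17.5 kg packs = 35 kg) = 70 kg.
70 kg ≤ 100 kg (ocean vessel limit, Class 4.2) — within limit.
The segregation rule (Class 8 with Class 4.1) does not apply to Class 8 with Class 4.2.
Every hazard class is within its ocean vessel limit and no segregation rule is violated.

Yes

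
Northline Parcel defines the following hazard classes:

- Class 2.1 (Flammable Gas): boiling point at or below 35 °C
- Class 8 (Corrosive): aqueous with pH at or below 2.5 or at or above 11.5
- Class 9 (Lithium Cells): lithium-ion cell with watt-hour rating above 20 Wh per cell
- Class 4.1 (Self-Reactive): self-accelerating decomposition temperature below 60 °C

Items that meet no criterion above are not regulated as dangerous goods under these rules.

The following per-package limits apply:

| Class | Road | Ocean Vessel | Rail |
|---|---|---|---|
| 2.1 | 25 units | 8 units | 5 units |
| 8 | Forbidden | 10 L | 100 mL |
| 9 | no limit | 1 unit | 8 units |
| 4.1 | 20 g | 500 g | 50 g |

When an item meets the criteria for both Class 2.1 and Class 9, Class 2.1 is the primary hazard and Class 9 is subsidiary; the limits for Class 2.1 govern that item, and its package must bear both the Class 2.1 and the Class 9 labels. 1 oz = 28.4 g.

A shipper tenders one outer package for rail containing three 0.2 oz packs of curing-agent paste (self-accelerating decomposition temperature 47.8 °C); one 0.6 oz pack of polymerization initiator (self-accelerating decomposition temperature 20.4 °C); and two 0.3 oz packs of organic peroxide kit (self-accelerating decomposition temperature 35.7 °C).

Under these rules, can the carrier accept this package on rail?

The curing-agent paste has self-accelerating decomposition temperature 47.8 °C, which is < 60 °C, so it is Class 4.1 (Self-Reactive).
The polymerization initiator has self-accelerating decomposition temperature 20.4 °C, which is < 60 °C, so it is Class 4.1 (Self-Reactive).
With self-accelerating decomposition temperature 35.7 °C (< 60 °C), the organic peroxide kit falls in Class 4.1.
Class 4.1 net quantity: (three 0.2 oz packs = 17.04 g) + (one 0.6 oz pack = 17.04 g) + (two 0.3 oz packs = 17.04 g) = 51.12 g.
51.12 g > 50 g (rail limit, Class 4.1) — over the limit.

No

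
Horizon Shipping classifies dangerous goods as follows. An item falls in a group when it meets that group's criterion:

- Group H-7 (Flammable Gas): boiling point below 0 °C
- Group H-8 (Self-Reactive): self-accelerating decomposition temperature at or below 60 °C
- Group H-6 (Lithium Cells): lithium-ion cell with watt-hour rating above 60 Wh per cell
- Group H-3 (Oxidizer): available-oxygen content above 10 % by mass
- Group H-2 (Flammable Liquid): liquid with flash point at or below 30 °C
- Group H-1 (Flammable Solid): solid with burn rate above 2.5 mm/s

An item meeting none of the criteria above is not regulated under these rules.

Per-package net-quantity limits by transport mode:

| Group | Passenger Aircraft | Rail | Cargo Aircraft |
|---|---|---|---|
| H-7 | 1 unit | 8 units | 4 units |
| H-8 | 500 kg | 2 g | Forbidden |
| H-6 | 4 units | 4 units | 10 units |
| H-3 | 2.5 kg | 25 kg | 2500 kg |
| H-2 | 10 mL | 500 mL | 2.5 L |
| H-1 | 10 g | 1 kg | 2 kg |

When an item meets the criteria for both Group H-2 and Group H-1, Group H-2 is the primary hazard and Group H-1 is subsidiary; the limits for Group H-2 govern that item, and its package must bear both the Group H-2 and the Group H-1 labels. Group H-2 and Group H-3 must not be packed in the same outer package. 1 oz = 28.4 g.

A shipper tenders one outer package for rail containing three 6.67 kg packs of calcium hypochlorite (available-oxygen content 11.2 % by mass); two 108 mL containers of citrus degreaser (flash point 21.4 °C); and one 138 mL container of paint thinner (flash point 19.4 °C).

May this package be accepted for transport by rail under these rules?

No

Available-oxygen content 11.2 % by mass meets the Group H-3 criterion (Oxidizer), so the calcium hypochlorite is Group H-3.
Flash point 21.4 °C meets the Group H-2 criterion (Flammable Liquid), so the citrus degreaser is Group H-2.
The paint thinner has flash point 19.4 °C, which is ≤ 30 °C, so it is Group H-2 (Flammable Liquid).
Total Group H-2: (two 108 mL containers = 216 mL) + 138 mL = 354 mL.
354 mL ≤ 500 mL (rail limit, Group H-2) — within limit.
Group H-3 quantity: three 6.67 kg packs = 20.01 kg.
20.01 kg ≤ 25 kg (rail limit, Group H-3) — within limit.
Group H-2 and Group H-3 may not share an outer package.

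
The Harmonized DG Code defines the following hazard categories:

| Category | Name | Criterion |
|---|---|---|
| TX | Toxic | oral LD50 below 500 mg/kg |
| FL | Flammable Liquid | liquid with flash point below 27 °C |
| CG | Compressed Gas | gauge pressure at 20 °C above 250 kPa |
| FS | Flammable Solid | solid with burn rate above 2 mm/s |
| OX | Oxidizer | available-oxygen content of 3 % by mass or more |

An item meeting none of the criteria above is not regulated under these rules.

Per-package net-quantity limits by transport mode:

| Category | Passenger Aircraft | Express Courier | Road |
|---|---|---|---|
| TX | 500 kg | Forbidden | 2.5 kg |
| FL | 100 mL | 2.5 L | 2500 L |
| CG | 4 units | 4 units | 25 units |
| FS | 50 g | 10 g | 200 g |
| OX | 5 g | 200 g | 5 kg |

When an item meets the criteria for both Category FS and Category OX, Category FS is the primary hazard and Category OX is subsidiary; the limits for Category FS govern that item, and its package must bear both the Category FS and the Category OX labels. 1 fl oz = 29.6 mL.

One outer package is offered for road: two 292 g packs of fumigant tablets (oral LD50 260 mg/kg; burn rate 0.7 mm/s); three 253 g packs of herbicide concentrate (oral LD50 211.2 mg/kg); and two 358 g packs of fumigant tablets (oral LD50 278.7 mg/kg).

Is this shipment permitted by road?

The fumigant tablets have oral LD50 260 mg/kg, which is < 500 mg/kg, so they are Category TX (Toxic).
With oral LD50 211.2 mg/kg (< 500 mg/kg), the herbicide concentrate falls in Category TX.
With oral LD50 278.7 mg/kg (< 500 mg/kg), the fumigant tablets fall in Category TX.
Category TX net quantity: (two 292 g packs = 584 g) + (three 253 g packs = 759 g) + (two 358 g packs = 716 g) = 2.059 kg.
2.059 kg is within the road limit of 2.5 kg for Category TX.

Yes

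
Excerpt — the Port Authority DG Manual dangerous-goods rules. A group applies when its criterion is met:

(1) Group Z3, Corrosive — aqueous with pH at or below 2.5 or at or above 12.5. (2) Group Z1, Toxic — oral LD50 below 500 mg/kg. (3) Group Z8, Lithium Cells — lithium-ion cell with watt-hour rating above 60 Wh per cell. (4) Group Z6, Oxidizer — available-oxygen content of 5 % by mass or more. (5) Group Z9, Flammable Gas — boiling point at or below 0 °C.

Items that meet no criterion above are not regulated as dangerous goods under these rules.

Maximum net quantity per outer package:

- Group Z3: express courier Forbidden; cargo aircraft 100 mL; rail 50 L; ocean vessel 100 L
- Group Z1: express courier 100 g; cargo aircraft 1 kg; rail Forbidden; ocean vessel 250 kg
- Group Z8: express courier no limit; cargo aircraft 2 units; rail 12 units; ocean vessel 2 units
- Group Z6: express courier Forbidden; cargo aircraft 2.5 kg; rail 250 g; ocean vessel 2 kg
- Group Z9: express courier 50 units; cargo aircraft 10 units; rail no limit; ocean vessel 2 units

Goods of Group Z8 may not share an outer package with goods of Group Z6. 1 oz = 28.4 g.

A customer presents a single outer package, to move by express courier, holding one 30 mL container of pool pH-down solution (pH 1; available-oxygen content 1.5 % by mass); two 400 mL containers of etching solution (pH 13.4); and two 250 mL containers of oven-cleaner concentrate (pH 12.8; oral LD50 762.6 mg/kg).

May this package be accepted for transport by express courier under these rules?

No

With pH 1 (≤ 2.5), the pool pH-down solution falls in Group Z3.
With pH 13.4 (≥ 12.5), the etching solution falls in Group Z3.
Oven-cleaner concentrate: pH 12.8 ≥ 12.5 → Group Z3 (Corrosive).
Total Group Z3: 30 mL + (two 400 mL containers = 800 mL) + (two 250 mL containers = 500 mL) = 1.33 L.
By express courier, Group Z3 is Forbidden regardless of quantity.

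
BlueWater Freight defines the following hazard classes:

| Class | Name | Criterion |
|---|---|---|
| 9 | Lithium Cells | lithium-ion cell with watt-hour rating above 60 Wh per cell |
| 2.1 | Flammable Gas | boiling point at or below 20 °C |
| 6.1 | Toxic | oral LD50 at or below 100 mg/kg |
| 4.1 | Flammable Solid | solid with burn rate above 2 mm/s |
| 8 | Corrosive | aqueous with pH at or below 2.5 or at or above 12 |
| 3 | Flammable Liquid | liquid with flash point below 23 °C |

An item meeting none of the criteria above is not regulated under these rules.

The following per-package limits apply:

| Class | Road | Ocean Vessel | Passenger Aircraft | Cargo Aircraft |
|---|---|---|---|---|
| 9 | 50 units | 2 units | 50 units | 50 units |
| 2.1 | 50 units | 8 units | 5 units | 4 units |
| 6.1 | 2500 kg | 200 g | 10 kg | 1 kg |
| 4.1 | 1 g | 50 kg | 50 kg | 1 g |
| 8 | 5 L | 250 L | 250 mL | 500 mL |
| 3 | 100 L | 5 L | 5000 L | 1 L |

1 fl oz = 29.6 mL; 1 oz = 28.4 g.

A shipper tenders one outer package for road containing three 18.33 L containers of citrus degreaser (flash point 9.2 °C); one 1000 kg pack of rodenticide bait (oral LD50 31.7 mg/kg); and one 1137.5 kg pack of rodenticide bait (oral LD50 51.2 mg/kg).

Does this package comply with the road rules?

Yes

With flash point 9.2 °C (< 23 °C), the citrus degreaser falls in Class 3.
The rodenticide bait has oral LD50 31.7 mg/kg, which is ≤ 100 mg/kg, so it is Class 6.1 (Toxic).
With oral LD50 51.2 mg/kg (≤ 100 mg/kg), the rodenticide bait falls in Class 6.1.
Total Class 6.1: 1000 kg + 1137.5 kg = 2137.5 kg.
2137.5 kg ≤ 2500 kg (road limit, Class 6.1) — within limit.
Class 3 quantity: three 18.33 L containers = 54.99 L.
54.99 L ≤ 100 L (road limit, Class 3) — within limit.
Every hazard class is within its road limit and no segregation rule is violated.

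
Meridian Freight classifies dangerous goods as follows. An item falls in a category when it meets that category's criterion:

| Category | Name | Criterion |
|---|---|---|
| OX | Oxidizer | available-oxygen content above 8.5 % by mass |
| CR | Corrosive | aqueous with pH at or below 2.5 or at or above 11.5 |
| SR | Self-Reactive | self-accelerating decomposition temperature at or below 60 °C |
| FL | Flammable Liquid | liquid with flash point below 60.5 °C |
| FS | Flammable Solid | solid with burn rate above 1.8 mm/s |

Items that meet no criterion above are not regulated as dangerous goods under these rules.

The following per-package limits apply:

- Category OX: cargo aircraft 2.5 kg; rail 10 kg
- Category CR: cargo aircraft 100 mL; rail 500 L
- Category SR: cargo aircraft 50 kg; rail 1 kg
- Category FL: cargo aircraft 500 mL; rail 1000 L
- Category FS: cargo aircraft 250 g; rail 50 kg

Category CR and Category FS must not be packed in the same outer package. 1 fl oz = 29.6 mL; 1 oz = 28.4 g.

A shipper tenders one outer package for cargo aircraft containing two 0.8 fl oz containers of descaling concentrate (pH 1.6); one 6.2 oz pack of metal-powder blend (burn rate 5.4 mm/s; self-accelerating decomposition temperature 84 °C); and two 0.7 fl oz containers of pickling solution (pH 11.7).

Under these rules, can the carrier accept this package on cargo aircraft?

Descaling concentrate: pH 1.6 ≤ 2.5 → Category CR (Corrosive).
With burn rate 5.4 mm/s (> 1.8 mm/s), the metal-powder blend falls in Category FS.
pH 11.7 meets the Category CR criterion (Corrosive), so the pickling solution is Category CR.
Total Category CR: (two 0.8 fl oz containers = 47.36 mL) + (two 0.7 fl oz containers = 41.44 mL) = 88.8 mL.
88.8 mL ≤ 100 mL (cargo aircraft limit, Category CR) — within limit.
Category FS quantity: one 6.2 oz pack = 176.08 g.
176.08 g is within the cargo aircraft limit of 250 g for Category FS.
Category CR and Category FS may not share an outer package.

No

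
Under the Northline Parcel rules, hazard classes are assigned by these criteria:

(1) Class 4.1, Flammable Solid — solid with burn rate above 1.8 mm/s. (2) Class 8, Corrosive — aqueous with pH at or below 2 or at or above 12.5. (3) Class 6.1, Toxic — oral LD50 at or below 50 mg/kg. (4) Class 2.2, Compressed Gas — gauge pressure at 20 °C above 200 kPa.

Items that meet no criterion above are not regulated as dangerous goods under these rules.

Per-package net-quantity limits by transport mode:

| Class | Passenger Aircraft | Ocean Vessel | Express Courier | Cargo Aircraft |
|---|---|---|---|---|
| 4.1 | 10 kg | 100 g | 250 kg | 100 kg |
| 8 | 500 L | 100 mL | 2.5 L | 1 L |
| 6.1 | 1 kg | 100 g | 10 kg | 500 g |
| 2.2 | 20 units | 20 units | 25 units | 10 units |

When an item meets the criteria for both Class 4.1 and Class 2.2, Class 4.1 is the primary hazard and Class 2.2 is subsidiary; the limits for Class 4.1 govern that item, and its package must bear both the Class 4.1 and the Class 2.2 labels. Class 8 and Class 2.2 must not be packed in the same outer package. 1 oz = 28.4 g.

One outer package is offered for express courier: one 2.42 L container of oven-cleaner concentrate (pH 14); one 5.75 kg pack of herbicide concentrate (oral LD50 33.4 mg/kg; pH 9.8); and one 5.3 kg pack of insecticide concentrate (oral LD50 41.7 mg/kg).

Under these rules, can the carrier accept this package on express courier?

No

Oven-cleaner concentrate: pH 14 ≥ 12.5 → Class 8 (Corrosive).
Herbicide concentrate: oral LD50 33.4 mg/kg ≤ 50 mg/kg → Class 6.1 (Toxic).
Insecticide concentrate: oral LD50 41.7 mg/kg ≤ 50 mg/kg → Class 6.1 (Toxic).
Total Class 6.1: 5.75 kg + 5.3 kg = 11.05 kg.
11.05 kg > 10 kg (express courier limit, Class 6.1) — over the limit.
Class 8 quantity: 2.42 L.
2.42 L ≤ 2.5 L (express courier limit, Class 8) — within limit.
The segregation rule (Class 8 with Class 2.2) does not apply to Class 6.1 with Class 8.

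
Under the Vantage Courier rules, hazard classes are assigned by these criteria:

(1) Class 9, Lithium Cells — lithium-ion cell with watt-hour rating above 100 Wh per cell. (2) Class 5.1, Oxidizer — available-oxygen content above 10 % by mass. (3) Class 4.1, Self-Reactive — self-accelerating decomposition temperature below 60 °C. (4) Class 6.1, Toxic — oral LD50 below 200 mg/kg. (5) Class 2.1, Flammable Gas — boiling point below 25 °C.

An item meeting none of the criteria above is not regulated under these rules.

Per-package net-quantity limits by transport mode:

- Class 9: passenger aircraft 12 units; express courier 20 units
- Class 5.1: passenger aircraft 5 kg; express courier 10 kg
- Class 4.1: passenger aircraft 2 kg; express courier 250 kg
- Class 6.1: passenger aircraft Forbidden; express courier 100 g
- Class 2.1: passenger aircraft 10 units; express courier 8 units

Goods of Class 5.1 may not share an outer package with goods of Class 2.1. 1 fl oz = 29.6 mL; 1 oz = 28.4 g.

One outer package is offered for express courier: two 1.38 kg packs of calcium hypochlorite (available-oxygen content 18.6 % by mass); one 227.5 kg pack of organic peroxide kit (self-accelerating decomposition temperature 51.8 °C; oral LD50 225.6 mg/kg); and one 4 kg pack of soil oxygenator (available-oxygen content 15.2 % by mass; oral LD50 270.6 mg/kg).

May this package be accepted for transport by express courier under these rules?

The calcium hypochlorite has available-oxygen content 18.6 % by mass, which is > 10 % by mass, so it is Class 5.1 (Oxidizer).
Self-accelerating decomposition temperature 51.8 °C meets the Class 4.1 criterion (Self-Reactive), so the organic peroxide kit is Class 4.1.
With available-oxygen content 15.2 % by mass (> 10 % by mass), the soil oxygenator falls in Class 5.1.
Class 5.1 net quantity: (two 1.38 kg packs = 2.76 kg) + 4 kg = 6.76 kg.
That is within the Class 5.1 express courier limit of 10 kg.
Class 4.1 quantity: 227.5 kg.
227.5 kg ≤ 250 kg (express courier limit, Class 4.1) — within limit.
The segregation rule (Class 5.1 with Class 2.1) does not apply to Class 5.1 with Class 4.1.
Every hazard class is within its express courier limit and no segregation rule is violated.

Yes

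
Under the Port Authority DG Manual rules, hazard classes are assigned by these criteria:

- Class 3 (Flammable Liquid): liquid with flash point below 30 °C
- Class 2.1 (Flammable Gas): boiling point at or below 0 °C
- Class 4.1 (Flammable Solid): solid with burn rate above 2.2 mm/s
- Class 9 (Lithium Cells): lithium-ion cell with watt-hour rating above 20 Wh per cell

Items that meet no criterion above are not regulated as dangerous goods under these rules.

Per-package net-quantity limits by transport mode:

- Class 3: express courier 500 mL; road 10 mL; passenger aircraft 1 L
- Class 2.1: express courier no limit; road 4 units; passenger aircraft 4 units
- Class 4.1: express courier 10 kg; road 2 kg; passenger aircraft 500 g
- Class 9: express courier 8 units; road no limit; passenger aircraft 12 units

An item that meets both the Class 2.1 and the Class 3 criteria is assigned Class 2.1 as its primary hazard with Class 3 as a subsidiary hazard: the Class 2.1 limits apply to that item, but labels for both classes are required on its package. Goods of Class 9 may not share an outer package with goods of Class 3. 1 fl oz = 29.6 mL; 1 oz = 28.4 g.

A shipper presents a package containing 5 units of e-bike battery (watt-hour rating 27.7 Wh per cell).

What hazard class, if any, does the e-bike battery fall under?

With watt-hour rating 27.7 Wh per cell (> 20 Wh per cell), the e-bike battery falls in Class 9.

Class 9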